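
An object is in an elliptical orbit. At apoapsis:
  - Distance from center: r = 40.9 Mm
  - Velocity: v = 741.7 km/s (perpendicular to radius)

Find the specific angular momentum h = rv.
r = 40.9 Mm = 4.09 × 10^7 m
v = 741.7 km/s = 741700 m/s
h = rv = 4.09 × 10^7 × 741700 = 3.03355 × 10^13 m²/s ≈ 3.034 × 10^13 m²/s

Final answer: h = 3.034 × 10^13 m²/s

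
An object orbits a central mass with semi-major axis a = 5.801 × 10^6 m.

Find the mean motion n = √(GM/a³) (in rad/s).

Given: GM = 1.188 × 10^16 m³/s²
a = 5.801 × 10^6 m
GM = 1.188 × 10^16 m³/s²
a³ = 1.95213 × 10^20 m³
GM/a³ = (1.188 × 10^16) / (1.95213 × 10^20) = 6.08566 × 10^-5 s⁻²
n = √(GM/a³) = 0.00780107 rad/s ≈ 0.007801 rad/s

Final answer: n = 0.007801 rad/s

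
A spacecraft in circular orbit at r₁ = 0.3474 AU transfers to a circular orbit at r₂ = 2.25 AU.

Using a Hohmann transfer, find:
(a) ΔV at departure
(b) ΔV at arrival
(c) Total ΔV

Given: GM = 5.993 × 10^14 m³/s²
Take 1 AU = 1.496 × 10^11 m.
r₁ = 0.3474 AU = 5.1971 × 10^10 m
r₂ = 2.25 AU = 3.366 × 10^11 m
GM = 5.993 × 10^14 m³/s²
Transfer ellipse: a_t = (r₁ + r₂)/2 = 1.94286 × 10^11 m
Circular speed at r₁: v₁ = √(GM/r₁) = 107.384 m/s
Transfer speed at r₁ (periapsis): v₁ₜ = √(GM(2/r₁ − 1/a_t)) = 141.344 m/s
(a) ΔV₁ = v₁ₜ − v₁ = 33.9598 m/s ≈ 33.96 m/s
Circular speed at r₂: v₂ = √(GM/r₂) = 42.1954 m/s
Transfer speed at r₂ (apoapsis): v₂ₜ = √(GM(2/r₂ − 1/a_t)) = 21.8236 m/s
(b) ΔV₂ = v₂ − v₂ₜ = 20.3718 m/s ≈ 20.37 m/s
(c) ΔV_total = ΔV₁ + ΔV₂ = 54.3317 m/s ≈ 54.33 m/s

Final answer:
(a) ΔV₁ = 33.96 m/s
(b) ΔV₂ = 20.37 m/s
(c) ΔV_total = 54.33 m/s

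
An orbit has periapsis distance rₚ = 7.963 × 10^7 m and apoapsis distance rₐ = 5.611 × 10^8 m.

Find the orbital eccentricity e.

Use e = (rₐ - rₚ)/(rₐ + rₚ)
rₚ = 7.963 × 10^7 m
rₐ = 5.611 × 10^8 m
rₐ − rₚ = 4.8147 × 10^8 m
rₐ + rₚ = 6.4073 × 10^8 m
e = (rₐ − rₚ)/(rₐ + rₚ) = 0.75144

Final answer: e = 0.7514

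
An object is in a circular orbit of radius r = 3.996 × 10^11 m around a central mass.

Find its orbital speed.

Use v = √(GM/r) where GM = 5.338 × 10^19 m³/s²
r = 3.996 × 10^11 m
GM = 5.338 × 10^19 m³/s²
GM/r = (5.338 × 10^19) / (3.996 × 10^11) = 1.33584 × 10^8 m²/s²
v = √(GM/r) = 11557.8 m/s ≈ 11.56 km/s

Final answer: 11.56 km/s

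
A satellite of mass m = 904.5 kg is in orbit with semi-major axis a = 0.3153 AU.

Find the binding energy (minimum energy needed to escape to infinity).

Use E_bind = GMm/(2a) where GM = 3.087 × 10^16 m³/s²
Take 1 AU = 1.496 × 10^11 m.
a = 0.3153 AU = 4.71689 × 10^10 m
GM = 3.087 × 10^16 m³/s²
m = 904.5 kg
GMm = 3.087 × 10^16 × 904.5 = 2.79219 × 10^19 m³·kg/s²
2a = 9.43378 × 10^10 m
E_bind = GMm/(2a) = 2.95978 × 10^8 J ≈ 296 MJ

Final answer: 296 MJ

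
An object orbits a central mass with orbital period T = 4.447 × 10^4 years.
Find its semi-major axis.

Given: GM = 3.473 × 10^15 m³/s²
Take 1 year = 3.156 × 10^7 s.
T = 4.447 × 10^4 years = 1.40347 × 10^12 s
GM = 3.473 × 10^15 m³/s²
Kepler's third law: a³ = GM T² / (4π²)
T² = 1.96974 × 10^24 s²
a³ = (3.473 × 10^15) × (1.96974 × 10^24) / (4π²) = 1.73282 × 10^38 m³
a = (a³)^(1/3) = 5.57508 × 10^12 m ≈ 5.575 × 10^12 m

Final answer: 5.575 × 10^12 m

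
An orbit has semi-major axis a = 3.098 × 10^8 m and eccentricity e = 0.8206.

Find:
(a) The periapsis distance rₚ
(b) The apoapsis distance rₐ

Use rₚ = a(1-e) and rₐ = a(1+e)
a = 3.098 × 10^8 m
e = 0.8206:  1 − e = 0.1794,  1 + e = 1.8206
(a) rₚ = a(1 − e) = 3.098 × 10^8 m × 0.1794 = 5.55781 × 10^7 m ≈ 5.558 × 10^7 m
(b) rₐ = a(1 + e) = 3.098 × 10^8 m × 1.8206 = 5.64022 × 10^8 m ≈ 5.64 × 10^8 m

Final answer:
(a) rₚ = 5.558 × 10^7 m
(b) rₐ = 5.64 × 10^8 m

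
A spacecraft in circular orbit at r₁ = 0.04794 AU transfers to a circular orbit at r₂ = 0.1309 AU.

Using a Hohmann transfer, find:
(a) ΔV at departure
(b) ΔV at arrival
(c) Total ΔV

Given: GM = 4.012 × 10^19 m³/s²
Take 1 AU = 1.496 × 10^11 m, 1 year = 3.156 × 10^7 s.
r₁ = 0.04794 AU = 7.17182 × 10^9 m
r₂ = 0.1309 AU = 1.95826 × 10^10 m
GM = 4.012 × 10^19 m³/s²
Transfer ellipse: a_t = (r₁ + r₂)/2 = 1.33772 × 10^10 m
Circular speed at r₁: v₁ = √(GM/r₁) = 74793.8 m/s
Transfer speed at r₁ (periapsis): v₁ₜ = √(GM(2/r₁ − 1/a_t)) = 90493.7 m/s
(a) ΔV₁ = v₁ₜ − v₁ = 15699.8 m/s ≈ 3.312 AU/year
Circular speed at r₂: v₂ = √(GM/r₂) = 45263.2 m/s
Transfer speed at r₂ (apoapsis): v₂ₜ = √(GM(2/r₂ − 1/a_t)) = 33141.8 m/s
(b) ΔV₂ = v₂ − v₂ₜ = 12121.3 m/s ≈ 2.557 AU/year
(c) ΔV_total = ΔV₁ + ΔV₂ = 27821.2 m/s ≈ 5.869 AU/year

Final answer:
(a) ΔV₁ = 3.312 AU/year
(b) ΔV₂ = 2.557 AU/year
(c) ΔV_total = 5.869 AU/year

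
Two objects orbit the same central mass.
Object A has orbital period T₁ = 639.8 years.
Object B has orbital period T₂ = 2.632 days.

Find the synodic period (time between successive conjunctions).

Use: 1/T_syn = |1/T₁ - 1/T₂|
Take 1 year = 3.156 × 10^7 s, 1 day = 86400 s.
T₁ = 639.8 years = 2.01921 × 10^10 s
T₂ = 2.632 days = 227405 s
1/T₁ = 4.95243 × 10^-11 s⁻¹
1/T₂ = 4.39744 × 10^-6 s⁻¹
|1/T₁ − 1/T₂| = 4.3974 × 10^-6 s⁻¹
T_syn = 1 / |1/T₁ − 1/T₂| = 227407 s ≈ 2.632 days

Final answer: T_syn = 2.632 days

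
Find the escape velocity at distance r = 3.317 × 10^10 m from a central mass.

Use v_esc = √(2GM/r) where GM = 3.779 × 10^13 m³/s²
r = 3.317 × 10^10 m
GM = 3.779 × 10^13 m³/s²
2GM/r = 2 × (3.779 × 10^13) / (3.317 × 10^10) = 2278.56 m²/s²
v_esc = √(2GM/r) = 47.7343 m/s ≈ 47.73 m/s

Final answer: 47.73 m/s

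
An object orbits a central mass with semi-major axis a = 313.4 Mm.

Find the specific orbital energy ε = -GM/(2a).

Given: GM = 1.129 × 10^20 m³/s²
a = 313.4 Mm = 3.134 × 10^8 m
GM = 1.129 × 10^20 m³/s²
2a = 6.268 × 10^8 m
ε = −GM/(2a) = -1.80121 × 10^11 J/kg ≈ -180.1 GJ/kg

Final answer: -180.1 GJ/kg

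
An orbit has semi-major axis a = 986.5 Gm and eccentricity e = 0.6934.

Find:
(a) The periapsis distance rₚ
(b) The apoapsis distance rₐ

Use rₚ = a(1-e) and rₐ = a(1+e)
a = 986.5 Gm = 9.865 × 10^11 m
e = 0.6934:  1 − e = 0.3066,  1 + e = 1.6934
(a) rₚ = a(1 − e) = 9.865 × 10^11 m × 0.3066 = 3.02461 × 10^11 m ≈ 302.5 Gm
(b) rₐ = a(1 + e) = 9.865 × 10^11 m × 1.6934 = 1.67054 × 10^12 m ≈ 1.671 Tm

Final answer:
(a) rₚ = 302.5 Gm
(b) rₐ = 1.671 Tm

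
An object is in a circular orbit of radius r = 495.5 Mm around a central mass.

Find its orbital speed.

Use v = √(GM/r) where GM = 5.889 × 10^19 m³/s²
r = 495.5 Mm = 4.955 × 10^8 m
GM = 5.889 × 10^19 m³/s²
GM/r = (5.889 × 10^19) / (4.955 × 10^8) = 1.1885 × 10^11 m²/s²
v = √(GM/r) = 344746 m/s ≈ 344.7 km/s

Final answer: 344.7 km/s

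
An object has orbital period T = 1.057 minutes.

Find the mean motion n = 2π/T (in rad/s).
T = 1.057 minutes = 63.42 s
n = 2π / 63.42 s = 0.0990726 rad/s ≈ 0.09907 rad/s

Final answer: n = 0.09907 rad/s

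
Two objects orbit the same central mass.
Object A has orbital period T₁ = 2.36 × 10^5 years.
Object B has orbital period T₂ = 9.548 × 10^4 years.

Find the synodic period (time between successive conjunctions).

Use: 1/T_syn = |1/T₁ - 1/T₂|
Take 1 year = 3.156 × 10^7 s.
T₁ = 2.36 × 10^5 years = 7.44816 × 10^12 s
T₂ = 9.548 × 10^4 years = 3.01335 × 10^12 s
1/T₁ = 1.34261 × 10^-13 s⁻¹
1/T₂ = 3.31857 × 10^-13 s⁻¹
|1/T₁ − 1/T₂| = 1.97595 × 10^-13 s⁻¹
T_syn = 1 / |1/T₁ − 1/T₂| = 5.06085 × 10^12 s ≈ 1.604 × 10^5 years

Final answer: T_syn = 1.604 × 10^5 years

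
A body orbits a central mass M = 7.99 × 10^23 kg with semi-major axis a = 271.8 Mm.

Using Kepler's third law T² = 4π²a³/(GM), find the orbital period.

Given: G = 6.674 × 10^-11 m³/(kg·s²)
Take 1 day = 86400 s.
M = 7.99 × 10^23 kg
GM = G × M = 6.674 × 10^-11 × 7.99 × 10^23 = 5.33253 × 10^13 m³/s²
a = 271.8 Mm = 2.718 × 10^8 m
a³ = 2.00793 × 10^25 m³
T = 2π √(a³/GM) = 2π √((2.00793 × 10^25) / (5.33253 × 10^13)) = 2π × 613632 s
T = 3.85556 × 10^6 s ≈ 44.62 days

Final answer: 44.62 days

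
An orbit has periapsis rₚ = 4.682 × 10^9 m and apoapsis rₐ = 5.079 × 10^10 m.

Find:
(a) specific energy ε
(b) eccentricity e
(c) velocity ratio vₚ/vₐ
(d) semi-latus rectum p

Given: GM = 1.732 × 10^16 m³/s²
rₚ = 4.682 × 10^9 m
rₐ = 5.079 × 10^10 m
GM = 1.732 × 10^16 m³/s²
a = (rₚ + rₐ)/2 = 2.7736 × 10^10 m
e = (rₐ − rₚ)/(rₐ + rₚ) = (4.6108 × 10^10) / (5.5472 × 10^10) = 0.831194
(a) 2a = 5.5472 × 10^10 m;  ε = −GM/(2a) = -312230 J/kg ≈ -312.2 kJ/kg
(b) e = 0.831194 ≈ 0.8312
(c) vₚ/vₐ = rₐ/rₚ (angular momentum) = (5.079 × 10^10) / (4.682 × 10^9) = 10.8479 ≈ 10.85
(d) 1 − e² = 0.309116;  p = a(1 − e²) = 2.7736 × 10^10 × 0.309116 = 8.57365 × 10^9 m ≈ 8.574 × 10^9 m

Final answer:
(a) specific energy ε = -312.2 kJ/kg
(b) eccentricity e = 0.8312
(c) velocity ratio vₚ/vₐ = 10.85
(d) semi-latus rectum p = 8.574 × 10^9 m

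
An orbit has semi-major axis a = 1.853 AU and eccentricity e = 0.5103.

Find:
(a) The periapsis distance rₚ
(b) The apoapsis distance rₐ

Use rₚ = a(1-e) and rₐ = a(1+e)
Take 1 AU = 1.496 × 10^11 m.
a = 1.853 AU = 2.77209 × 10^11 m
e = 0.5103:  1 − e = 0.4897,  1 + e = 1.5103
(a) rₚ = a(1 − e) = 2.77209 × 10^11 m × 0.4897 = 1.35749 × 10^11 m ≈ 0.9074 AU
(b) rₐ = a(1 + e) = 2.77209 × 10^11 m × 1.5103 = 4.18668 × 10^11 m ≈ 2.799 AU

Final answer:
(a) rₚ = 0.9074 AU
(b) rₐ = 2.799 AU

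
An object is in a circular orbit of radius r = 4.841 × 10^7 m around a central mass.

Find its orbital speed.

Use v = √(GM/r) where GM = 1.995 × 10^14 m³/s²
r = 4.841 × 10^7 m
GM = 1.995 × 10^14 m³/s²
GM/r = (1.995 × 10^14) / (4.841 × 10^7) = 4.12105 × 10^6 m²/s²
v = √(GM/r) = 2030.04 m/s ≈ 2.03 km/s

Final answer: 2.03 km/s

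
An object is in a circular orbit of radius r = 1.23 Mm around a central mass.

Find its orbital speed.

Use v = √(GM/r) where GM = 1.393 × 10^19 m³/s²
r = 1.23 Mm = 1.23 × 10^6 m
GM = 1.393 × 10^19 m³/s²
GM/r = (1.393 × 10^19) / (1.23 × 10^6) = 1.13252 × 10^13 m²/s²
v = √(GM/r) = 3.36529 × 10^6 m/s ≈ 3365 km/s

Final answer: 3365 km/s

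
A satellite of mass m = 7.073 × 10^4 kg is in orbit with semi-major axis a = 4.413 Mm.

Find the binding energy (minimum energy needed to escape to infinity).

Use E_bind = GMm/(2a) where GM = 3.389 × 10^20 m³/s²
a = 4.413 Mm = 4.413 × 10^6 m
GM = 3.389 × 10^20 m³/s²
m = 7.073 × 10^4 kg
GMm = 3.389 × 10^20 × 70730 = 2.39704 × 10^25 m³·kg/s²
2a = 8.826 × 10^6 m
E_bind = GMm/(2a) = 2.71588 × 10^18 J ≈ 2.716 EJ

Final answer: 2.716 EJ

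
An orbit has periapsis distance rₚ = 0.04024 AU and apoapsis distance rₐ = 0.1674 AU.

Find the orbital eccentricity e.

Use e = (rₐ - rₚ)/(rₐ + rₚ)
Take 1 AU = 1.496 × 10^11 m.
rₚ = 0.04024 AU = 6.0199 × 10^9 m
rₐ = 0.1674 AU = 2.5043 × 10^10 m
rₐ − rₚ = 1.90231 × 10^10 m
rₐ + rₚ = 3.10629 × 10^10 m
e = (rₐ − rₚ)/(rₐ + rₚ) = 0.612406

Final answer: e = 0.6124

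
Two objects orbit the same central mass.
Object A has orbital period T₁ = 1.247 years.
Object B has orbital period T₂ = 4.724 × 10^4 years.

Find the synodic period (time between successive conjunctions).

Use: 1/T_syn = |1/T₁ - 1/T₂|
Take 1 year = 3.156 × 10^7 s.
T₁ = 1.247 years = 3.93553 × 10^7 s
T₂ = 4.724 × 10^4 years = 1.49089 × 10^12 s
1/T₁ = 2.54095 × 10^-8 s⁻¹
1/T₂ = 6.70738 × 10^-13 s⁻¹
|1/T₁ − 1/T₂| = 2.54089 × 10^-8 s⁻¹
T_syn = 1 / |1/T₁ − 1/T₂| = 3.93564 × 10^7 s ≈ 1.247 years

Final answer: T_syn = 1.247 years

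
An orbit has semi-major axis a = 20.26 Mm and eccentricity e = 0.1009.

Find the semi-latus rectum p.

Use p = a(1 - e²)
a = 20.26 Mm = 2.026 × 10^7 m
e = 0.1009,  e² = 0.0101808,  1 − e² = 0.989819
p = a(1 − e²) = 2.026 × 10^7 m × 0.989819 = 2.00537 × 10^7 m ≈ 20.05 Mm

Final answer: p = 20.05 Mm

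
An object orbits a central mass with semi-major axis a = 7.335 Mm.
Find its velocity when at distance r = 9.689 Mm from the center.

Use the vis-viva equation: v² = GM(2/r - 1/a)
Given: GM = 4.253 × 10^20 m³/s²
a = 7.335 Mm = 7.335 × 10^6 m
r = 9.689 Mm = 9.689 × 10^6 m
GM = 4.253 × 10^20 m³/s²
2/r − 1/a = 2.0642 × 10^-7 − 1.36333 × 10^-7 = 7.0087 × 10^-8 m⁻¹
v² = GM (2/r − 1/a) = 2.9808 × 10^13 m²/s²
v = 5.45967 × 10^6 m/s ≈ 5460 km/s

Final answer: 5460 km/s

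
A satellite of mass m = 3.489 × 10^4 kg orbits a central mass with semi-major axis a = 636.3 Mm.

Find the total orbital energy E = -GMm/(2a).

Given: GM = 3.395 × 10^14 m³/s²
a = 636.3 Mm = 6.363 × 10^8 m
GM = 3.395 × 10^14 m³/s²
2a = 1.2726 × 10^9 m
GMm = 3.395 × 10^14 × 34890 = 1.18452 × 10^19 m³·kg/s²
E = −GMm/(2a) = -9.30784 × 10^9 J ≈ -9.308 GJ

Final answer: -9.308 GJ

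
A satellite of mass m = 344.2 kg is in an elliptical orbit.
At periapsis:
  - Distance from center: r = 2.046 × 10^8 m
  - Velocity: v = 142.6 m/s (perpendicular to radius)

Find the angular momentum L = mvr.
r = 2.046 × 10^8 m
v = 142.6 m/s
vr = 142.6 × 2.046 × 10^8 = 2.9176 × 10^10 m²/s
L = m × vr = 344.2 × 2.9176 × 10^10 = 1.00424 × 10^13 kg·m²/s ≈ 1.004 × 10^13 kg·m²/s

Final answer: L = 1.004 × 10^13 kg·m²/s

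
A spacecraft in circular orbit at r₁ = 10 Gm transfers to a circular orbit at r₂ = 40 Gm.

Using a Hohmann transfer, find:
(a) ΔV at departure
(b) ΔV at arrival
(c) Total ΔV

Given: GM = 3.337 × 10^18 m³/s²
r₁ = 10 Gm = 1 × 10^10 m
r₂ = 40 Gm = 4 × 10^10 m
GM = 3.337 × 10^18 m³/s²
Transfer ellipse: a_t = (r₁ + r₂)/2 = 2.5 × 10^10 m
Circular speed at r₁: v₁ = √(GM/r₁) = 18267.5 m/s
Transfer speed at r₁ (periapsis): v₁ₜ = √(GM(2/r₁ − 1/a_t)) = 23106.7 m/s
(a) ΔV₁ = v₁ₜ − v₁ = 4839.25 m/s ≈ 4.839 km/s
Circular speed at r₂: v₂ = √(GM/r₂) = 9133.73 m/s
Transfer speed at r₂ (apoapsis): v₂ₜ = √(GM(2/r₂ − 1/a_t)) = 5776.68 m/s
(b) ΔV₂ = v₂ − v₂ₜ = 3357.05 m/s ≈ 3.357 km/s
(c) ΔV_total = ΔV₁ + ΔV₂ = 8196.3 m/s ≈ 8.196 km/s

Final answer:
(a) ΔV₁ = 4.839 km/s
(b) ΔV₂ = 3.357 km/s
(c) ΔV_total = 8.196 km/s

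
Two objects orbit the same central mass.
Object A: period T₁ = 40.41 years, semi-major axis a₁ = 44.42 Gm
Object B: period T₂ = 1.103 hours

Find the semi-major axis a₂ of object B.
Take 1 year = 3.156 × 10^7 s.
T₁ = 40.41 years = 1.27534 × 10^9 s
T₂ = 1.103 hours = 3970.8 s
a₁ = 44.42 Gm = 4.442 × 10^10 m
Kepler's third law: (T₂/T₁)² = (a₂/a₁)³  ⇒  a₂ = a₁ (T₂/T₁)^(2/3)
T₂/T₁ = 3.11352 × 10^-6
(T₂/T₁)^(2/3) = 0.000213223
a₂ = 4.442 × 10^10 m × 0.000213223 = 9.47138 × 10^6 m ≈ 9.471 Mm

Final answer: a₂ = 9.471 Mm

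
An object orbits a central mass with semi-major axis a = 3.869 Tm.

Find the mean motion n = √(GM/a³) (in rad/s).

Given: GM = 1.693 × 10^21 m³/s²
a = 3.869 Tm = 3.869 × 10^12 m
GM = 1.693 × 10^21 m³/s²
a³ = 5.79157 × 10^37 m³
GM/a³ = (1.693 × 10^21) / (5.79157 × 10^37) = 2.92322 × 10^-17 s⁻²
n = √(GM/a³) = 5.40668 × 10^-9 rad/s ≈ 5.407 × 10^-9 rad/s

Final answer: n = 5.407 × 10^-9 rad/s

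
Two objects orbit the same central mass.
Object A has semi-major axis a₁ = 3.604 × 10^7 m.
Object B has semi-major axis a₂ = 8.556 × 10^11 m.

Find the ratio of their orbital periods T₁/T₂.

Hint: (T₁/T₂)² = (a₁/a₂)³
a₁ = 3.604 × 10^7 m
a₂ = 8.556 × 10^11 m
a₁/a₂ = 4.21225 × 10^-5
T₁/T₂ = (a₁/a₂)^(3/2) = (4.21225 × 10^-5)^1.5 = 2.73383 × 10^-7

Final answer: T₁/T₂ = 2.734 × 10^-7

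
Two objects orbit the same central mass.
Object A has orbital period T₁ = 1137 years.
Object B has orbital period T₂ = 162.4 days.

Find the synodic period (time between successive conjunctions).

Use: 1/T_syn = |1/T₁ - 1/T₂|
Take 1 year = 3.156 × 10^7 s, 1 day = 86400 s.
T₁ = 1137 years = 3.58837 × 10^10 s
T₂ = 162.4 days = 1.40314 × 10^7 s
1/T₁ = 2.78678 × 10^-11 s⁻¹
1/T₂ = 7.12689 × 10^-8 s⁻¹
|1/T₁ − 1/T₂| = 7.12411 × 10^-8 s⁻¹
T_syn = 1 / |1/T₁ − 1/T₂| = 1.40368 × 10^7 s ≈ 162.5 days

Final answer: T_syn = 162.5 days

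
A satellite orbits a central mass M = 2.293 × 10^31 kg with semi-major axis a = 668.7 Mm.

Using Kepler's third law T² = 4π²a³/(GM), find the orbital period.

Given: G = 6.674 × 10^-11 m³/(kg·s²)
M = 2.293 × 10^31 kg
GM = G × M = 6.674 × 10^-11 × 2.293 × 10^31 = 1.53035 × 10^21 m³/s²
a = 668.7 Mm = 6.687 × 10^8 m
a³ = 2.99016 × 10^26 m³
T = 2π √(a³/GM) = 2π √((2.99016 × 10^26) / (1.53035 × 10^21)) = 2π × 442.03 s
T = 2777.36 s ≈ 46.29 minutes

Final answer: 46.29 minutes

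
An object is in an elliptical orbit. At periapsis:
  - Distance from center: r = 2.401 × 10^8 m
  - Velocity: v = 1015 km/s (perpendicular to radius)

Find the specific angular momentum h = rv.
r = 2.401 × 10^8 m
v = 1015 km/s = 1.015 × 10^6 m/s
h = rv = 2.401 × 10^8 × 1.015 × 10^6 = 2.43701 × 10^14 m²/s ≈ 2.437 × 10^14 m²/s

Final answer: h = 2.437 × 10^14 m²/s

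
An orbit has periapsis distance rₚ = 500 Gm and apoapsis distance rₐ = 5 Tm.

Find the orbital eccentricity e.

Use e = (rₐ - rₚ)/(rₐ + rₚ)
rₚ = 500 Gm = 5 × 10^11 m
rₐ = 5 Tm = 5 × 10^12 m
rₐ − rₚ = 4.5 × 10^12 m
rₐ + rₚ = 5.5 × 10^12 m
e = (rₐ − rₚ)/(rₐ + rₚ) = 0.818182

Final answer: e = 0.8182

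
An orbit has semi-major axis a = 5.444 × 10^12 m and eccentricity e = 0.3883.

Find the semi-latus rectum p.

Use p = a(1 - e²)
a = 5.444 × 10^12 m
e = 0.3883,  e² = 0.150777,  1 − e² = 0.849223
p = a(1 − e²) = 5.444 × 10^12 m × 0.849223 = 4.62317 × 10^12 m ≈ 4.623 × 10^12 m

Final answer: p = 4.623 × 10^12 m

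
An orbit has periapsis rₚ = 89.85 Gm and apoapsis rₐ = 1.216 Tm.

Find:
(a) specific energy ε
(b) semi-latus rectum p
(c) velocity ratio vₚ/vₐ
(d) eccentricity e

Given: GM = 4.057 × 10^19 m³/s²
rₚ = 89.85 Gm = 8.985 × 10^10 m
rₐ = 1.216 Tm = 1.216 × 10^12 m
GM = 4.057 × 10^19 m³/s²
a = (rₚ + rₐ)/2 = 6.52925 × 10^11 m
e = (rₐ − rₚ)/(rₐ + rₚ) = (1.12615 × 10^12) / (1.30585 × 10^12) = 0.862388
(a) 2a = 1.30585 × 10^12 m;  ε = −GM/(2a) = -3.10679 × 10^7 J/kg ≈ -31.07 MJ/kg
(b) 1 − e² = 0.256286;  p = a(1 − e²) = 6.52925 × 10^11 × 0.256286 = 1.67336 × 10^11 m ≈ 167.3 Gm
(c) vₚ/vₐ = rₐ/rₚ (angular momentum) = (1.216 × 10^12) / (8.985 × 10^10) = 13.5337 ≈ 13.53
(d) e = 0.862388 ≈ 0.8624

Final answer:
(a) specific energy ε = -31.07 MJ/kg
(b) semi-latus rectum p = 167.3 Gm
(c) velocity ratio vₚ/vₐ = 13.53
(d) eccentricity e = 0.8624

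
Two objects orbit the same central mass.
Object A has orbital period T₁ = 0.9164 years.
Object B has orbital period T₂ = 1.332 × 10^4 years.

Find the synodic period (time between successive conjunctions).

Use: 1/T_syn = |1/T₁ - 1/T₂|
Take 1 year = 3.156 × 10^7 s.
T₁ = 0.9164 years = 2.89216 × 10^7 s
T₂ = 1.332 × 10^4 years = 4.20379 × 10^11 s
1/T₁ = 3.45763 × 10^-8 s⁻¹
1/T₂ = 2.3788 × 10^-12 s⁻¹
|1/T₁ − 1/T₂| = 3.45739 × 10^-8 s⁻¹
T_syn = 1 / |1/T₁ − 1/T₂| = 2.89236 × 10^7 s ≈ 0.9165 years

Final answer: T_syn = 0.9165 years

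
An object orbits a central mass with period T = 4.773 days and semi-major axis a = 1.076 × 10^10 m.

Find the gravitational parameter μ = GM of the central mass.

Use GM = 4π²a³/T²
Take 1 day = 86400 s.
T = 4.773 days = 412387 s
a = 1.076 × 10^10 m
a³ = 1.24577 × 10^30 m³
T² = 1.70063 × 10^11 s²
GM = 4π² × (1.24577 × 10^30) / (1.70063 × 10^11) = 2.89192 × 10^20 m³/s²
GM ≈ 2.892 × 10^20 m³/s²

Final answer: GM = 2.892 × 10^20 m³/s²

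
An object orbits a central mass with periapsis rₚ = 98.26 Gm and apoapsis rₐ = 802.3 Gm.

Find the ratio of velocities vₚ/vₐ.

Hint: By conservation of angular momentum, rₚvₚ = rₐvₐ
rₚ = 98.26 Gm = 9.826 × 10^10 m
rₐ = 802.3 Gm = 8.023 × 10^11 m
rₚvₚ = rₐvₐ  ⇒  vₚ/vₐ = rₐ/rₚ
vₚ/vₐ = (8.023 × 10^11) / (9.826 × 10^10) = 8.16507

Final answer: vₚ/vₐ = 8.165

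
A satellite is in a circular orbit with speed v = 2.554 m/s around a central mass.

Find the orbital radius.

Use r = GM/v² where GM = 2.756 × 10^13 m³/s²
v = 2.554 m/s
GM = 2.756 × 10^13 m³/s²
v² = 6.52292 m²/s²
r = GM/v² = (2.756 × 10^13) / 6.52292 = 4.2251 × 10^12 m ≈ 4.225 × 10^12 m

Final answer: 4.225 × 10^12 m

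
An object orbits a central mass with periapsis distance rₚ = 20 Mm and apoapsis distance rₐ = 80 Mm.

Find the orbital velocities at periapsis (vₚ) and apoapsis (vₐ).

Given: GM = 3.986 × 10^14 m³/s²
rₚ = 20 Mm = 2 × 10^7 m
rₐ = 80 Mm = 8 × 10^7 m
GM = 3.986 × 10^14 m³/s²
a = (rₚ + rₐ)/2 = 5 × 10^7 m
Vis-viva: v² = GM (2/r − 1/a)
vₚ² = 3.986 × 10^14 × (1 × 10^-7 − 2 × 10^-8) = 3.1888 × 10^7 m²/s²
vₚ = 5646.95 m/s ≈ 5.647 km/s
vₐ² = 3.986 × 10^14 × (2.5 × 10^-8 − 2 × 10^-8) = 1.993 × 10^6 m²/s²
vₐ = 1411.74 m/s ≈ 1.412 km/s

Final answer: vₚ = 5.647 km/s, vₐ = 1.412 km/s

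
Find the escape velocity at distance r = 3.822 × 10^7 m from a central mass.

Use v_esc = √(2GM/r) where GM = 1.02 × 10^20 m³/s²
r = 3.822 × 10^7 m
GM = 1.02 × 10^20 m³/s²
2GM/r = 2 × (1.02 × 10^20) / (3.822 × 10^7) = 5.33752 × 10^12 m²/s²
v_esc = √(2GM/r) = 2.31031 × 10^6 m/s ≈ 2310 km/s

Final answer: 2310 km/s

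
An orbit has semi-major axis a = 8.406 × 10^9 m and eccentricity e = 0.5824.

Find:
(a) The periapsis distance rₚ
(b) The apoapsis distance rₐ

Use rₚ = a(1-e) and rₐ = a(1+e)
a = 8.406 × 10^9 m
e = 0.5824:  1 − e = 0.4176,  1 + e = 1.5824
(a) rₚ = a(1 − e) = 8.406 × 10^9 m × 0.4176 = 3.51035 × 10^9 m ≈ 3.51 × 10^9 m
(b) rₐ = a(1 + e) = 8.406 × 10^9 m × 1.5824 = 1.33017 × 10^10 m ≈ 1.33 × 10^10 m

Final answer:
(a) rₚ = 3.51 × 10^9 m
(b) rₐ = 1.33 × 10^10 m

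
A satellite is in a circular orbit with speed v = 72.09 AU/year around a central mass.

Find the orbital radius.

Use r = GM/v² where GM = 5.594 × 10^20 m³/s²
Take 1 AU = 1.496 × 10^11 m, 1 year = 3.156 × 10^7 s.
v = 72.09 AU/year = 341719 m/s
GM = 5.594 × 10^20 m³/s²
v² = 1.16772 × 10^11 m²/s²
r = GM/v² = (5.594 × 10^20) / (1.16772 × 10^11) = 4.79053 × 10^9 m ≈ 0.03202 AU

Final answer: 0.03202 AU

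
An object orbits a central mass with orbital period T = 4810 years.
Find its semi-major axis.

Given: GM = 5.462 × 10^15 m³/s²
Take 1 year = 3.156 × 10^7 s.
T = 4810 years = 1.51804 × 10^11 s
GM = 5.462 × 10^15 m³/s²
Kepler's third law: a³ = GM T² / (4π²)
T² = 2.30443 × 10^22 s²
a³ = (5.462 × 10^15) × (2.30443 × 10^22) / (4π²) = 3.18828 × 10^36 m³
a = (a³)^(1/3) = 1.47181 × 10^12 m ≈ 1.472 Tm

Final answer: 1.472 Tm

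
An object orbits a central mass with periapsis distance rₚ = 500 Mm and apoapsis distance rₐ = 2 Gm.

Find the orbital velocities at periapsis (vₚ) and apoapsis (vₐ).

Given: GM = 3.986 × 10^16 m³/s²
rₚ = 500 Mm = 5 × 10^8 m
rₐ = 2 Gm = 2 × 10^9 m
GM = 3.986 × 10^16 m³/s²
a = (rₚ + rₐ)/2 = 1.25 × 10^9 m
Vis-viva: v² = GM (2/r − 1/a)
vₚ² = 3.986 × 10^16 × (4 × 10^-9 − 8 × 10^-10) = 1.27552 × 10^8 m²/s²
vₚ = 11293.9 m/s ≈ 11.29 km/s
vₐ² = 3.986 × 10^16 × (1 × 10^-9 − 8 × 10^-10) = 7.972 × 10^6 m²/s²
vₐ = 2823.47 m/s ≈ 2.823 km/s

Final answer: vₚ = 11.29 km/s, vₐ = 2.823 km/s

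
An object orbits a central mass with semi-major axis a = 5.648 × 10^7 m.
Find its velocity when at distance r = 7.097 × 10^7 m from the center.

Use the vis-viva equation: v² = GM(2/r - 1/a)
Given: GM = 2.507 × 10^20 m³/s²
a = 5.648 × 10^7 m
r = 7.097 × 10^7 m
GM = 2.507 × 10^20 m³/s²
2/r − 1/a = 2.81809 × 10^-8 − 1.77054 × 10^-8 = 1.04755 × 10^-8 m⁻¹
v² = GM (2/r − 1/a) = 2.62622 × 10^12 m²/s²
v = 1.62056 × 10^6 m/s ≈ 1621 km/s

Final answer: 1621 km/s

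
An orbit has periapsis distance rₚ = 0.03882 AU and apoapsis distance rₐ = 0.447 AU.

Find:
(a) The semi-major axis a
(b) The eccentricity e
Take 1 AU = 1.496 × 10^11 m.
rₚ = 0.03882 AU = 5.80747 × 10^9 m
rₐ = 0.447 AU = 6.68712 × 10^10 m
(a) a = (rₚ + rₐ)/2 = 3.63393 × 10^10 m ≈ 0.2429 AU
(b) e = (rₐ − rₚ)/(rₐ + rₚ) = (6.10637 × 10^10) / (7.26787 × 10^10) = 0.840188

Final answer:
(a) a = 0.2429 AU
(b) e = 0.8402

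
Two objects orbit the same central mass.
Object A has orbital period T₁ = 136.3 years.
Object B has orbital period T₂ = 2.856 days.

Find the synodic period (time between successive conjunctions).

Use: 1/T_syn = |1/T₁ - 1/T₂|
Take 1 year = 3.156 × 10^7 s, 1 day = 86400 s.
T₁ = 136.3 years = 4.30163 × 10^9 s
T₂ = 2.856 days = 246758 s
1/T₁ = 2.3247 × 10^-10 s⁻¹
1/T₂ = 4.05255 × 10^-6 s⁻¹
|1/T₁ − 1/T₂| = 4.05231 × 10^-6 s⁻¹
T_syn = 1 / |1/T₁ − 1/T₂| = 246773 s ≈ 2.856 days

Final answer: T_syn = 2.856 days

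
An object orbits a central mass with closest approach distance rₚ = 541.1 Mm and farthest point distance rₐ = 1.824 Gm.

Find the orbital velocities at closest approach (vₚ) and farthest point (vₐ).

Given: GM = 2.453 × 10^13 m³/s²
rₚ = 541.1 Mm = 5.411 × 10^8 m
rₐ = 1.824 Gm = 1.824 × 10^9 m
GM = 2.453 × 10^13 m³/s²
a = (rₚ + rₐ)/2 = 1.18255 × 10^9 m
Vis-viva: v² = GM (2/r − 1/a)
vₚ² = 2.453 × 10^13 × (3.69617 × 10^-9 − 8.4563 × 10^-10) = 69923.9 m²/s²
vₚ = 264.431 m/s ≈ 264.4 m/s
vₐ² = 2.453 × 10^13 × (1.09649 × 10^-9 − 8.4563 × 10^-10) = 6153.62 m²/s²
vₐ = 78.445 m/s ≈ 78.45 m/s

Final answer: vₚ = 264.4 m/s, vₐ = 78.45 m/s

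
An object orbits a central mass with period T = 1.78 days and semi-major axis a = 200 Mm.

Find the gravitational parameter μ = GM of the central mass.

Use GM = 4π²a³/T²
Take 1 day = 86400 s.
T = 1.78 days = 153792 s
a = 200 Mm = 2 × 10^8 m
a³ = 8 × 10^24 m³
T² = 2.3652 × 10^10 s²
GM = 4π² × (8 × 10^24) / (2.3652 × 10^10) = 1.33531 × 10^16 m³/s²
GM ≈ 1.335 × 10^16 m³/s²

Final answer: GM = 1.335 × 10^16 m³/s²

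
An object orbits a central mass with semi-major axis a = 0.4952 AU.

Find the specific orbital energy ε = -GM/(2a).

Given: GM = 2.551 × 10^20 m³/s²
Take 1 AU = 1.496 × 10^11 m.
a = 0.4952 AU = 7.40819 × 10^10 m
GM = 2.551 × 10^20 m³/s²
2a = 1.48164 × 10^11 m
ε = −GM/(2a) = -1.72174 × 10^9 J/kg ≈ -1.722 GJ/kg

Final answer: -1.722 GJ/kg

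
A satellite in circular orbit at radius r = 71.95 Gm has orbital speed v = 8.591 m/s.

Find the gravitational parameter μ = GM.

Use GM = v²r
r = 71.95 Gm = 7.195 × 10^10 m
v = 8.591 m/s
v² = 73.8053 m²/s²
GM = v²r = 73.8053 × 7.195 × 10^10 = 5.31029 × 10^12 m³/s²
GM ≈ 5.31 × 10^12 m³/s²

Final answer: GM = 5.31 × 10^12 m³/s²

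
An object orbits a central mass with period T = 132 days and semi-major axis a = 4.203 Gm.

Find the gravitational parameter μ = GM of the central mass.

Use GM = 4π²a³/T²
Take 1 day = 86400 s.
T = 132 days = 1.14048 × 10^7 s
a = 4.203 Gm = 4.203 × 10^9 m
a³ = 7.42469 × 10^28 m³
T² = 1.30069 × 10^14 s²
GM = 4π² × (7.42469 × 10^28) / (1.30069 × 10^14) = 2.25353 × 10^16 m³/s²
GM ≈ 2.254 × 10^16 m³/s²

Final answer: GM = 2.254 × 10^16 m³/s²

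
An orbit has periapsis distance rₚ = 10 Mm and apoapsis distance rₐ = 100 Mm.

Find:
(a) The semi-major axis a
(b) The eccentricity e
rₚ = 10 Mm = 1 × 10^7 m
rₐ = 100 Mm = 1 × 10^8 m
(a) a = (rₚ + rₐ)/2 = 5.5 × 10^7 m ≈ 55 Mm
(b) e = (rₐ − rₚ)/(rₐ + rₚ) = (9 × 10^7) / (1.1 × 10^8) = 0.818182

Final answer:
(a) a = 55 Mm
(b) e = 0.8182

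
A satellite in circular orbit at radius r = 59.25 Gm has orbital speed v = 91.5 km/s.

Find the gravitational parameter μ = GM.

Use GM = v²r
r = 59.25 Gm = 5.925 × 10^10 m
v = 91.5 km/s = 91500 m/s
v² = 8.37225 × 10^9 m²/s²
GM = v²r = 8.37225 × 10^9 × 5.925 × 10^10 = 4.96056 × 10^20 m³/s²
GM ≈ 4.961 × 10^20 m³/s²

Final answer: GM = 4.961 × 10^20 m³/s²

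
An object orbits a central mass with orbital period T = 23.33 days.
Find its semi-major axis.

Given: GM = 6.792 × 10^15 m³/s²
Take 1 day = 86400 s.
T = 23.33 days = 2.01571 × 10^6 s
GM = 6.792 × 10^15 m³/s²
Kepler's third law: a³ = GM T² / (4π²)
T² = 4.06309 × 10^12 s²
a³ = (6.792 × 10^15) × (4.06309 × 10^12) / (4π²) = 6.99029 × 10^26 m³
a = (a³)^(1/3) = 8.87493 × 10^8 m ≈ 887.5 Mm

Final answer: 887.5 Mm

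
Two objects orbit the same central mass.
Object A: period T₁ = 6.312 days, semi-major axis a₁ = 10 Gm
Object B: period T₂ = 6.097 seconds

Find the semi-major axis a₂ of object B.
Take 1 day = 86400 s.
T₁ = 6.312 days = 545357 s
T₂ = 6.097 seconds
a₁ = 10 Gm = 1 × 10^10 m
Kepler's third law: (T₂/T₁)² = (a₂/a₁)³  ⇒  a₂ = a₁ (T₂/T₁)^(2/3)
T₂/T₁ = 1.11798 × 10^-5
(T₂/T₁)^(2/3) = 0.000499985
a₂ = 1 × 10^10 m × 0.000499985 = 4.99985 × 10^6 m ≈ 5 Mm

Final answer: a₂ = 5 Mm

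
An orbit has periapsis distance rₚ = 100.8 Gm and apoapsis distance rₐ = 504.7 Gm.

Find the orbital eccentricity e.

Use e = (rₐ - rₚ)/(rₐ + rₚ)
rₚ = 100.8 Gm = 1.008 × 10^11 m
rₐ = 504.7 Gm = 5.047 × 10^11 m
rₐ − rₚ = 4.039 × 10^11 m
rₐ + rₚ = 6.055 × 10^11 m
e = (rₐ − rₚ)/(rₐ + rₚ) = 0.667052

Final answer: e = 0.6671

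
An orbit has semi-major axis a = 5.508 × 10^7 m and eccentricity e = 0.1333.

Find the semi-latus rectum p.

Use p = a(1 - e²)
a = 5.508 × 10^7 m
e = 0.1333,  e² = 0.0177689,  1 − e² = 0.982231
p = a(1 − e²) = 5.508 × 10^7 m × 0.982231 = 5.41013 × 10^7 m ≈ 5.41 × 10^7 m

Final answer: p = 5.41 × 10^7 m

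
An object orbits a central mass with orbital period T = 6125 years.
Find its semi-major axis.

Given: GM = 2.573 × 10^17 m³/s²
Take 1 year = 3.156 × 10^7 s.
T = 6125 years = 1.93305 × 10^11 s
GM = 2.573 × 10^17 m³/s²
Kepler's third law: a³ = GM T² / (4π²)
T² = 3.73668 × 10^22 s²
a³ = (2.573 × 10^17) × (3.73668 × 10^22) / (4π²) = 2.43538 × 10^38 m³
a = (a³)^(1/3) = 6.24485 × 10^12 m ≈ 6.245 Tm

Final answer: 6.245 Tm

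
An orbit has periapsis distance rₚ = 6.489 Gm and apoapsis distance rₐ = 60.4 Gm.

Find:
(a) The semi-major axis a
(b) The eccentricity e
rₚ = 6.489 Gm = 6.489 × 10^9 m
rₐ = 60.4 Gm = 6.04 × 10^10 m
(a) a = (rₚ + rₐ)/2 = 3.34445 × 10^10 m ≈ 33.44 Gm
(b) e = (rₐ − rₚ)/(rₐ + rₚ) = (5.3911 × 10^10) / (6.6889 × 10^10) = 0.805977

Final answer:
(a) a = 33.44 Gm
(b) e = 0.806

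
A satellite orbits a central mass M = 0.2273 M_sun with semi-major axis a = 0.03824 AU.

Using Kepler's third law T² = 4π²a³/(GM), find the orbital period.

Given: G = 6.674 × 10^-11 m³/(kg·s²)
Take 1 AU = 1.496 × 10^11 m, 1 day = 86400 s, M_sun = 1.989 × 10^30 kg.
M = 0.2273 M_sun = 4.521 × 10^29 kg
GM = G × M = 6.674 × 10^-11 × 4.521 × 10^29 = 3.01731 × 10^19 m³/s²
a = 0.03824 AU = 5.7207 × 10^9 m
a³ = 1.87218 × 10^29 m³
T = 2π √(a³/GM) = 2π √((1.87218 × 10^29) / (3.01731 × 10^19)) = 2π × 78770.6 s
T = 494930 s ≈ 5.728 days

Final answer: 5.728 days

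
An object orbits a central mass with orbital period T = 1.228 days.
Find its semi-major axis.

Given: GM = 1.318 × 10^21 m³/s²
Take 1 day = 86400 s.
T = 1.228 days = 106099 s
GM = 1.318 × 10^21 m³/s²
Kepler's third law: a³ = GM T² / (4π²)
T² = 1.1257 × 10^10 s²
a³ = (1.318 × 10^21) × (1.1257 × 10^10) / (4π²) = 3.7582 × 10^29 m³
a = (a³)^(1/3) = 7.2165 × 10^9 m ≈ 7.217 Gm

Final answer: 7.217 Gm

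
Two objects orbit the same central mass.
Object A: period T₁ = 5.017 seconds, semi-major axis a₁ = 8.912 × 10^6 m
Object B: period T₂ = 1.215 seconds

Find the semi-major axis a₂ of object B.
T₁ = 5.017 seconds
T₂ = 1.215 seconds
a₁ = 8.912 × 10^6 m
Kepler's third law: (T₂/T₁)² = (a₂/a₁)³  ⇒  a₂ = a₁ (T₂/T₁)^(2/3)
T₂/T₁ = 0.242177
(T₂/T₁)^(2/3) = 0.388527
a₂ = 8.912 × 10^6 m × 0.388527 = 3.46255 × 10^6 m ≈ 3.463 × 10^6 m

Final answer: a₂ = 3.463 × 10^6 m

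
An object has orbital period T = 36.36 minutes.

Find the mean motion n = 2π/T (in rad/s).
T = 36.36 minutes = 2181.6 s
n = 2π / 2181.6 s = 0.00288008 rad/s ≈ 0.00288 rad/s

Final answer: n = 0.00288 rad/s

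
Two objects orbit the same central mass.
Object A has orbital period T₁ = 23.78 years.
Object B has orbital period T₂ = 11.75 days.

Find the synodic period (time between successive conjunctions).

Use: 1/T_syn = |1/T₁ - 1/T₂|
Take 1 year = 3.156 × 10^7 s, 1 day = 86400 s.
T₁ = 23.78 years = 7.50497 × 10^8 s
T₂ = 11.75 days = 1.0152 × 10^6 s
1/T₁ = 1.33245 × 10^-9 s⁻¹
1/T₂ = 9.85028 × 10^-7 s⁻¹
|1/T₁ − 1/T₂| = 9.83695 × 10^-7 s⁻¹
T_syn = 1 / |1/T₁ − 1/T₂| = 1.01658 × 10^6 s ≈ 11.77 days

Final answer: T_syn = 11.77 days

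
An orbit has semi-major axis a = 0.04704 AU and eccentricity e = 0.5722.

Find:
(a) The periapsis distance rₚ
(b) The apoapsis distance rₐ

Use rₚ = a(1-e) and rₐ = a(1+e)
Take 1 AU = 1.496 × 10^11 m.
a = 0.04704 AU = 7.03718 × 10^9 m
e = 0.5722:  1 − e = 0.4278,  1 + e = 1.5722
(a) rₚ = a(1 − e) = 7.03718 × 10^9 m × 0.4278 = 3.01051 × 10^9 m ≈ 0.02012 AU
(b) rₐ = a(1 + e) = 7.03718 × 10^9 m × 1.5722 = 1.10639 × 10^10 m ≈ 0.07396 AU

Final answer:
(a) rₚ = 0.02012 AU
(b) rₐ = 0.07396 AU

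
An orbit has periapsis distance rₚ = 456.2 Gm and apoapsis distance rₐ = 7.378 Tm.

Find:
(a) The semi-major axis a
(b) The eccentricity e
rₚ = 456.2 Gm = 4.562 × 10^11 m
rₐ = 7.378 Tm = 7.378 × 10^12 m
(a) a = (rₚ + rₐ)/2 = 3.9171 × 10^12 m ≈ 3.917 Tm
(b) e = (rₐ − rₚ)/(rₐ + rₚ) = (6.9218 × 10^12) / (7.8342 × 10^12) = 0.883536

Final answer:
(a) a = 3.917 Tm
(b) e = 0.8835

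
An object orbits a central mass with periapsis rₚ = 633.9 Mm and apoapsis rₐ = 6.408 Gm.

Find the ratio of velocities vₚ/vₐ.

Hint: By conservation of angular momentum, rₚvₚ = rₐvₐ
rₚ = 633.9 Mm = 6.339 × 10^8 m
rₐ = 6.408 Gm = 6.408 × 10^9 m
rₚvₚ = rₐvₐ  ⇒  vₚ/vₐ = rₐ/rₚ
vₚ/vₐ = (6.408 × 10^9) / (6.339 × 10^8) = 10.1088

Final answer: vₚ/vₐ = 10.11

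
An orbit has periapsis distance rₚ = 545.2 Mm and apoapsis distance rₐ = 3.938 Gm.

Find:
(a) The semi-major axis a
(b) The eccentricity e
rₚ = 545.2 Mm = 5.452 × 10^8 m
rₐ = 3.938 Gm = 3.938 × 10^9 m
(a) a = (rₚ + rₐ)/2 = 2.2416 × 10^9 m ≈ 2.242 Gm
(b) e = (rₐ − rₚ)/(rₐ + rₚ) = (3.3928 × 10^9) / (4.4832 × 10^9) = 0.756781

Final answer:
(a) a = 2.242 Gm
(b) e = 0.7568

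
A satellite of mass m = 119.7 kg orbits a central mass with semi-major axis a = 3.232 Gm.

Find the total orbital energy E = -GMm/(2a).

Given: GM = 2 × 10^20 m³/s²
a = 3.232 Gm = 3.232 × 10^9 m
GM = 2 × 10^20 m³/s²
2a = 6.464 × 10^9 m
GMm = 2 × 10^20 × 119.7 = 2.394 × 10^22 m³·kg/s²
E = −GMm/(2a) = -3.70359 × 10^12 J ≈ -3.704 TJ

Final answer: -3.704 TJ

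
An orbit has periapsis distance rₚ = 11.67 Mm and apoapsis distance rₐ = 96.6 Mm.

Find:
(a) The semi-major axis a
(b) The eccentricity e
rₚ = 11.67 Mm = 1.167 × 10^7 m
rₐ = 96.6 Mm = 9.66 × 10^7 m
(a) a = (rₚ + rₐ)/2 = 5.4135 × 10^7 m ≈ 54.13 Mm
(b) e = (rₐ − rₚ)/(rₐ + rₚ) = (8.493 × 10^7) / (1.0827 × 10^8) = 0.784428

Final answer:
(a) a = 54.13 Mm
(b) e = 0.7844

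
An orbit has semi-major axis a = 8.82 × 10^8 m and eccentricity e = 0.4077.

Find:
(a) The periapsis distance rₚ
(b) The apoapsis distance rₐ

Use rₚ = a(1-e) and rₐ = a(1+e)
a = 8.82 × 10^8 m
e = 0.4077:  1 − e = 0.5923,  1 + e = 1.4077
(a) rₚ = a(1 − e) = 8.82 × 10^8 m × 0.5923 = 5.22409 × 10^8 m ≈ 5.224 × 10^8 m
(b) rₐ = a(1 + e) = 8.82 × 10^8 m × 1.4077 = 1.24159 × 10^9 m ≈ 1.242 × 10^9 m

Final answer:
(a) rₚ = 5.224 × 10^8 m
(b) rₐ = 1.242 × 10^9 m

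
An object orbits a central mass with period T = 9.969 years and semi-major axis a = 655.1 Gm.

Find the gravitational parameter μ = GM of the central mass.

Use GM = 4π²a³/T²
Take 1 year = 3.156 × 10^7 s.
T = 9.969 years = 3.14622 × 10^8 s
a = 655.1 Gm = 6.551 × 10^11 m
a³ = 2.8114 × 10^35 m³
T² = 9.89868 × 10^16 s²
GM = 4π² × (2.8114 × 10^35) / (9.89868 × 10^16) = 1.12126 × 10^20 m³/s²
GM ≈ 1.121 × 10^20 m³/s²

Final answer: GM = 1.121 × 10^20 m³/s²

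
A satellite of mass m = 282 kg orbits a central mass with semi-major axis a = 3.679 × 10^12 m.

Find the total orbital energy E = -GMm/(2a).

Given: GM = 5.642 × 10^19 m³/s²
a = 3.679 × 10^12 m
GM = 5.642 × 10^19 m³/s²
2a = 7.358 × 10^12 m
GMm = 5.642 × 10^19 × 282 = 1.59104 × 10^22 m³·kg/s²
E = −GMm/(2a) = -2.16233 × 10^9 J ≈ -2.162 GJ

Final answer: -2.162 GJ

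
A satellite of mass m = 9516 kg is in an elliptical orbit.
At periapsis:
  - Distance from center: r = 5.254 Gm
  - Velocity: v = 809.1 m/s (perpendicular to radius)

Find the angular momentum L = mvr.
r = 5.254 Gm = 5.254 × 10^9 m
v = 809.1 m/s
vr = 809.1 × 5.254 × 10^9 = 4.25101 × 10^12 m²/s
L = m × vr = 9516 × 4.25101 × 10^12 = 4.04526 × 10^16 kg·m²/s ≈ 4.045 × 10^16 kg·m²/s

Final answer: L = 4.045 × 10^16 kg·m²/s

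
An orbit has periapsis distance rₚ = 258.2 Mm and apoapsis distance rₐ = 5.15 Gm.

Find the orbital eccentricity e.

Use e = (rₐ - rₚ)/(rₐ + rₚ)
rₚ = 258.2 Mm = 2.582 × 10^8 m
rₐ = 5.15 Gm = 5.15 × 10^9 m
rₐ − rₚ = 4.8918 × 10^9 m
rₐ + rₚ = 5.4082 × 10^9 m
e = (rₐ − rₚ)/(rₐ + rₚ) = 0.904515

Final answer: e = 0.9045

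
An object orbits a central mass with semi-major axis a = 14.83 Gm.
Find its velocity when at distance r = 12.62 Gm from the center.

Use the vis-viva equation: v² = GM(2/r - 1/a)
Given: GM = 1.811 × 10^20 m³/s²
a = 14.83 Gm = 1.483 × 10^10 m
r = 12.62 Gm = 1.262 × 10^10 m
GM = 1.811 × 10^20 m³/s²
2/r − 1/a = 1.58479 × 10^-10 − 6.74309 × 10^-11 = 9.10477 × 10^-11 m⁻¹
v² = GM (2/r − 1/a) = 1.64887 × 10^10 m²/s²
v = 128408 m/s ≈ 128.4 km/s

Final answer: 128.4 km/s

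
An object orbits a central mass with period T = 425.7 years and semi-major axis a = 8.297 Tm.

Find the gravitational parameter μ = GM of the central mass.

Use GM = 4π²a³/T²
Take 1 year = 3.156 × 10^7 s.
T = 425.7 years = 1.34351 × 10^10 s
a = 8.297 Tm = 8.297 × 10^12 m
a³ = 5.71167 × 10^38 m³
T² = 1.80502 × 10^20 s²
GM = 4π² × (5.71167 × 10^38) / (1.80502 × 10^20) = 1.24923 × 10^20 m³/s²
GM ≈ 1.249 × 10^20 m³/s²

Final answer: GM = 1.249 × 10^20 m³/s²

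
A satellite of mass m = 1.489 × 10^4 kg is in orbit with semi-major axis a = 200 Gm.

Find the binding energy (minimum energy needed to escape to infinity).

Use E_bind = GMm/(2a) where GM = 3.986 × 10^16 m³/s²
a = 200 Gm = 2 × 10^11 m
GM = 3.986 × 10^16 m³/s²
m = 1.489 × 10^4 kg
GMm = 3.986 × 10^16 × 14890 = 5.93515 × 10^20 m³·kg/s²
2a = 4 × 10^11 m
E_bind = GMm/(2a) = 1.48379 × 10^9 J ≈ 1.484 GJ

Final answer: 1.484 GJ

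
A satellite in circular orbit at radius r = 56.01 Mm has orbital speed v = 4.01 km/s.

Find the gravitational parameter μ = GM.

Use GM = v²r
r = 56.01 Mm = 5.601 × 10^7 m
v = 4.01 km/s = 4010 m/s
v² = 1.60801 × 10^7 m²/s²
GM = v²r = 1.60801 × 10^7 × 5.601 × 10^7 = 9.00646 × 10^14 m³/s²
GM ≈ 9.006 × 10^14 m³/s²

Final answer: GM = 9.006 × 10^14 m³/s²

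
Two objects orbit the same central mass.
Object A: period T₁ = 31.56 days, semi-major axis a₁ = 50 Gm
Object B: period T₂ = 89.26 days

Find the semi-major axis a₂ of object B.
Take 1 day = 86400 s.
T₁ = 31.56 days = 2.72678 × 10^6 s
T₂ = 89.26 days = 7.71206 × 10^6 s
a₁ = 50 Gm = 5 × 10^10 m
Kepler's third law: (T₂/T₁)² = (a₂/a₁)³  ⇒  a₂ = a₁ (T₂/T₁)^(2/3)
T₂/T₁ = 2.82826
(T₂/T₁)^(2/3) = 1.99992
a₂ = 5 × 10^10 m × 1.99992 = 9.99961 × 10^10 m ≈ 100 Gm

Final answer: a₂ = 100 Gm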